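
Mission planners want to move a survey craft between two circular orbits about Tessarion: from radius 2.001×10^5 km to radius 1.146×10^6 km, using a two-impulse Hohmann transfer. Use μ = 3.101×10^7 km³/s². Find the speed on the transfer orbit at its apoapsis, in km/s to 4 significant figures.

v = 2.836 km/s

Semi-major axis of the transfer orbit: a_t = (2.001×10^5 + 1.146×10^6)/2 = 6.7305×10^5 km.
At apoapsis, r = 1.146×10^6 km.
Vis-viva: v = √[μ(2/r − 1/a_t)] = √[3.101×10^7 × (2/1.146×10^6 − 1/6.7305×10^5)] = 2.836 km/s.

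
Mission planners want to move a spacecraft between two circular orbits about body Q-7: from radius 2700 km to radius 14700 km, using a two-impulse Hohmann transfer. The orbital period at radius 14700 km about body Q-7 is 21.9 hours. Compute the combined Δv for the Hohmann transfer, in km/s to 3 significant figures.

Δv = 1.34 km/s

From Kepler's third law T² = 4π²r³/μ at r = 14700 km, T = 21.9 hours = 21.9 × 3600 s = 78840 s: μ = 4π²r³/T² = 20175.2 km³/s².
Transfer-ellipse semi-major axis a_t = (r₁ + r₂)/2 = (2700 + 14700)/2 = 8700 km.
At r₁ the circular-orbit speed is v₁ = √(μ/r₁) = 2.7336 km/s.
On the transfer ellipse at r₁, vis-viva gives v_p = √[μ(2/r₁ − 1/a_t)] = 3.5533 km/s.
First burn Δv₁ = |v_p − v₁| = 0.8197 km/s.
Circular speed at r₂: v₂ = √(μ/r₂) = 1.1715 km/s.
Transfer-orbit speed at r₂: v_a = √[μ(2/r₂ − 1/a_t)] = 0.65264 km/s.
Second burn Δv₂ = |v₂ − v_a| = 0.5189 km/s.
Δv = Δv₁ + Δv₂ = 0.8197 + 0.5189 = 1.339 km/s.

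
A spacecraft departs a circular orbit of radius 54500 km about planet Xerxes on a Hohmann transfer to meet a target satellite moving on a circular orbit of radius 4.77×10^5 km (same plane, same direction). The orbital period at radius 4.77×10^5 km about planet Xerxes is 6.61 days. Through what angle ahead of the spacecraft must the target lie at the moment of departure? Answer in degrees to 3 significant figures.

φ = 105°

From Kepler's third law T² = 4π²r³/μ at r = 4.77×10^5 km, T = 6.61 days = 6.61 × 86400 s = 5.71104×10^5 s: μ = 4π²r³/T² = 1.31366×10^7 km³/s².
Semi-major axis of the transfer orbit: a_t = (54500 + 4.770×10^5)/2 = 2.6575×10^5 km.
Transfer time t = π√(a_t³/μ) = 1.18746×10^5 s.
The target's mean motion on its circular orbit is ω₂ = √(μ/r₂³) = 1.10018×10^-5 rad/s.
Angle swept by the target during transfer: ω₂·t = 1.3064 rad = 74.85°.
The spacecraft traverses 180° on the transfer ellipse, so the target must lead by 180° − 74.85° = 105°.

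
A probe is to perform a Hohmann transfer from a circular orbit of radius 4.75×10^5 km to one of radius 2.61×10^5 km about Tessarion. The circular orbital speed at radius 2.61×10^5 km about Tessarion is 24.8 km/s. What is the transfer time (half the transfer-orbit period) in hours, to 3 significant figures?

From the circular-orbit relation v² = μ/r at r = 2.61×10^5 km: μ = v²r = (24.8)² × 2.61×10^5 = 1.60525×10^8 km³/s².
Transfer-ellipse semi-major axis a_t = (r₁ + r₂)/2 = (4.750×10^5 + 2.610×10^5)/2 = 3.680×10^5 km.
Transfer time t = π√(a_t³/μ) = π√((3.680×10^5)³ / 1.60525×10^8) = 55350 s.
Converting: 55350 s ÷ 3600 s/hour = 15.4 hours.

t = 15.4 hours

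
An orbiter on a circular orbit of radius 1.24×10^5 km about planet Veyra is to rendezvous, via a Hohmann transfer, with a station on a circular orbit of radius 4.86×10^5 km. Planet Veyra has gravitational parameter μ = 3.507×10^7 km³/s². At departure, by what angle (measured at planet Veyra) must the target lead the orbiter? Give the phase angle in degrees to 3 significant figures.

The Hohmann ellipse has a_t = (r₁ + r₂)/2 = 3.050×10^5 km.
The half-period of the transfer ellipse is t = π√(a_t³/μ) = 89358 s.
Target angular speed ω₂ = √(μ/r₂³) = 1.7479×10^-5 rad/s.
Angle swept by the target during transfer: ω₂·t = 1.5619 rad = 89.49°.
The orbiter traverses 180° on the transfer ellipse, so the target must lead by 180° − 89.49° = 90.5°.

φ = 90.5°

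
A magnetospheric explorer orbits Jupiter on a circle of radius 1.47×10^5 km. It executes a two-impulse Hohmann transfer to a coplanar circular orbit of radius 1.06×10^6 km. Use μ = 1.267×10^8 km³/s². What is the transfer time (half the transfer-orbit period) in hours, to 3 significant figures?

The Hohmann ellipse has a_t = (r₁ + r₂)/2 = 6.035×10^5 km.
By Kepler's third law the transfer-orbit period is T = 2π√(a_t³/μ), so t = T/2 = 1.3085×10^5 s.
Converting: 1.3085×10^5 s ÷ 3600 s/hour = 36.3 hours.

t = 36.3 hours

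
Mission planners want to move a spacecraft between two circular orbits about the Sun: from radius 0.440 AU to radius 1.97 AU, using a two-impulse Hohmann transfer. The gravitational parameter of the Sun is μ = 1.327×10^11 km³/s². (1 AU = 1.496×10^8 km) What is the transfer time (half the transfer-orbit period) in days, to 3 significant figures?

t = 242 days

In km: r₁ = 0.440 × 1.496×10^8 = 6.5824×10^7 km; r₂ = 1.97 × 1.496×10^8 = 2.94712×10^8 km.
Semi-major axis of the transfer orbit: a_t = (6.5824×10^7 + 2.94712×10^8)/2 = 1.80268×10^8 km.
By Kepler's third law the transfer-orbit period is T = 2π√(a_t³/μ), so t = T/2 = 2.087×10^7 s.
Converting: 2.087×10^7 s ÷ 86400 s/day = 242 days.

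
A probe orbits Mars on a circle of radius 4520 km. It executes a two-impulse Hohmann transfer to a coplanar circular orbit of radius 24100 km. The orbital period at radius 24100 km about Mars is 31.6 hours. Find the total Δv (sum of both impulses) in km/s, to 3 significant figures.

Δv = 1.50 km/s

From Kepler's third law T² = 4π²r³/μ at r = 24100 km, T = 31.6 hours = 31.6 × 3600 s = 1.1376×10^5 s: μ = 4π²r³/T² = 42700.4 km³/s².
Semi-major axis of the transfer orbit: a_t = (4520 + 24100)/2 = 14310 km.
Circular speed at r₁: v₁ = √(μ/r₁) = √(42700.4/4520) = 3.0736 km/s.
On the transfer ellipse at r₁, v² = μ(2/r − 1/a) gives v_p = √[μ(2/r₁ − 1/a_t)] = 3.9887 km/s.
First burn Δv₁ = |v_p − v₁| = 0.9151 km/s.
At r₂, v₂ = √(μ/r₂) = 1.3311 km/s.
Transfer-orbit speed at r₂: v_a = √[μ(2/r₂ − 1/a_t)] = 0.74809 km/s.
Second burn Δv₂ = |v₂ − v_a| = 0.5830 km/s.
Total Δv = Δv₁ + Δv₂ = 1.498 km/s.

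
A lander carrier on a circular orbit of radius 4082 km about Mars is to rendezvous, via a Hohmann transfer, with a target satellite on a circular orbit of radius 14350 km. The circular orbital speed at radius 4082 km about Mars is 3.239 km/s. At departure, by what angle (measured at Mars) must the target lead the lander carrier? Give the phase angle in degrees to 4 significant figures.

From the circular-orbit relation v² = μ/r at r = 4082 km: μ = v²r = (3.239)² × 4082 = 42824.8 km³/s².
Transfer-ellipse semi-major axis a_t = (r₁ + r₂)/2 = (4082 + 14350)/2 = 9216 km.
The half-period of the transfer ellipse is t = π√(a_t³/μ) = 13431.2 s.
Target angular speed ω₂ = √(μ/r₂³) = 1.20384×10^-4 rad/s.
Angle swept by the target during transfer: ω₂·t = 1.6169 rad = 92.64°.
The lander carrier traverses 180° on the transfer ellipse, so the target must lead by 180° − 92.64° = 87.36°.

φ = 87.36°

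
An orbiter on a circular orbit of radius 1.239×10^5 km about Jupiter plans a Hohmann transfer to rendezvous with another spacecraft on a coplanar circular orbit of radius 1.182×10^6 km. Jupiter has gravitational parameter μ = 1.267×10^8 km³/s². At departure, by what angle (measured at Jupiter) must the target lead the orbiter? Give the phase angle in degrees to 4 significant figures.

φ = 106.1°

Transfer-ellipse semi-major axis a_t = (r₁ + r₂)/2 = (1.239×10^5 + 1.182×10^6)/2 = 6.5295×10^5 km.
Transfer time t = π√(a_t³/μ) = 1.47259×10^5 s.
Target angular speed ω₂ = √(μ/r₂³) = 8.75915×10^-6 rad/s.
Angle swept by the target during transfer: ω₂·t = 1.28986 rad = 73.90°.
The orbiter traverses 180° on the transfer ellipse, so the target must lead by 180° − 73.90° = 106.1°.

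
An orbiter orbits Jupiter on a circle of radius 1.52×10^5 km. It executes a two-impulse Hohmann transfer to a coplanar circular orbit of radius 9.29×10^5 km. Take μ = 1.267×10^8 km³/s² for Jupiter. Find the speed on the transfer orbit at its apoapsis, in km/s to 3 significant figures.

v = 6.19 km/s

The Hohmann ellipse has a_t = (r₁ + r₂)/2 = 5.405×10^5 km.
The apoapsis of the transfer ellipse is at r = 9.290×10^5 km.
Vis-viva: v = √[μ(2/r − 1/a_t)] = √[1.267×10^8 × (2/9.290×10^5 − 1/5.405×10^5)] = 6.193 km/s.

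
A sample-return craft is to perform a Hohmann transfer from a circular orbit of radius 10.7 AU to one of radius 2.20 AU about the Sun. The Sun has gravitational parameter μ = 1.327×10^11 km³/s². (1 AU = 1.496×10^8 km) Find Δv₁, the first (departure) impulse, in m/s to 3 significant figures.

In km: r₁ = 10.7 × 1.496×10^8 = 1.60072×10^9 km; r₂ = 2.20 × 1.496×10^8 = 3.2912×10^8 km.
The Hohmann ellipse has a_t = (r₁ + r₂)/2 = 9.6492×10^8 km.
On the circular orbit at r = 1.60072×10^9 km, v_c = √(μ/r) = 9.105 km/s.
Transfer-orbit speed at the same r (vis-viva, a = a_t): v_t = √[μ(2/r − 1/a_t)] = 5.318 km/s.
Δv₁ = |v_t − v_c| = |5.318 − 9.105| = 3.787 km/s.

Δv₁ = 3790 m/s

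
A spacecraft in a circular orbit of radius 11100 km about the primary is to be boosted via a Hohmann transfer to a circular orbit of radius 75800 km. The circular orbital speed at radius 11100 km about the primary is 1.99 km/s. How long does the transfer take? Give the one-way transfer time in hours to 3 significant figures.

From the circular-orbit relation v² = μ/r at r = 11100 km: μ = v²r = (1.99)² × 11100 = 43957.1 km³/s².
Transfer-ellipse semi-major axis a_t = (r₁ + r₂)/2 = (11100 + 75800)/2 = 43450 km.
By Kepler's third law the transfer-orbit period is T = 2π√(a_t³/μ), so t = T/2 = 1.357×10^5 s.
Converting: 1.357×10^5 s ÷ 3600 s/hour = 37.7 hours.

t = 37.7 hours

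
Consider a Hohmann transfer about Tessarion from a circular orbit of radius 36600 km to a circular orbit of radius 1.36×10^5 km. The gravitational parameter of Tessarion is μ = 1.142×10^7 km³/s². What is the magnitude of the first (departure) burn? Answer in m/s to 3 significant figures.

Δv₁ = 4510 m/s

The Hohmann ellipse has a_t = (r₁ + r₂)/2 = 86300 km.
Circular speed at r = 36600 km: v_c = √(μ/r) = 17.66 km/s.
Vis-viva on the transfer ellipse at r = 36600 km gives v_t = √[μ(2/r − 1/a_t)] = 22.17 km/s.
Δv₁ = |v_t − v_c| = |22.17 − 17.66| = 4.510 km/s.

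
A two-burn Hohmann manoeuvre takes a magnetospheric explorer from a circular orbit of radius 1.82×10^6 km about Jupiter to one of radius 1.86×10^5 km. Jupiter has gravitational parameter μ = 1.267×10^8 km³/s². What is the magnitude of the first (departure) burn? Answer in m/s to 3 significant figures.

Transfer-ellipse semi-major axis a_t = (r₁ + r₂)/2 = (1.820×10^6 + 1.860×10^5)/2 = 1.003×10^6 km.
Circular speed at r = 1.820×10^6 km: v_c = √(μ/r) = 8.344 km/s.
Vis-viva on the transfer ellipse at r = 1.820×10^6 km gives v_t = √[μ(2/r − 1/a_t)] = 3.593 km/s.
Δv₁ = |v_t − v_c| = |3.593 − 8.344| = 4.751 km/s.

Δv₁ = 4750 m/s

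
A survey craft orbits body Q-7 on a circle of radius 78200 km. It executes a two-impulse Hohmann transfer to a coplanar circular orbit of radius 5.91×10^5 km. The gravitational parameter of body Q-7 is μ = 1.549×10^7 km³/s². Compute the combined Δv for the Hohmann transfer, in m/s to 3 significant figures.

The Hohmann ellipse has a_t = (r₁ + r₂)/2 = 3.346×10^5 km.
At r₁ the circular-orbit speed is v₁ = √(μ/r₁) = 14.0742 km/s.
Transfer-orbit speed at r₁ (v² = μ(2/r − 1/a)): v_p = √[μ(2/r₁ − 1/a_t)] = 18.7048 km/s.
First burn Δv₁ = |v_p − v₁| = 4.6306 km/s.
At r₂, v₂ = √(μ/r₂) = 5.1196 km/s.
Transfer-orbit speed at r₂: v_a = √[μ(2/r₂ − 1/a_t)] = 2.4750 km/s.
Second burn Δv₂ = |v₂ − v_a| = 2.6446 km/s.
Total Δv = Δv₁ + Δv₂ = 7.275 km/s.

Δv = 7280 m/s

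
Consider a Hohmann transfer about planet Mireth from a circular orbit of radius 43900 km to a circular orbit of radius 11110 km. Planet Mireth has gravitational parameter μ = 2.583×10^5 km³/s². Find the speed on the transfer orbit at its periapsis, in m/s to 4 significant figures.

Transfer-ellipse semi-major axis a_t = (r₁ + r₂)/2 = (43900 + 11110)/2 = 27505 km.
The periapsis of the transfer ellipse is at r = 11110 km.
Applying v² = μ(2/r − 1/a_t): v = 6.092 km/s.

v = 6092 m/s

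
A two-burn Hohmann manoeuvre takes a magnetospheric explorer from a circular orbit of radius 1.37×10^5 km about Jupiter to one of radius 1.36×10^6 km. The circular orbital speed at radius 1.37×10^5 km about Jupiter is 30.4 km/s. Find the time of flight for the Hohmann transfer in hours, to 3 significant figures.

t = 50.2 hours

From the circular-orbit relation v² = μ/r at r = 1.37×10^5 km: μ = v²r = (30.4)² × 1.37×10^5 = 1.26610×10^8 km³/s².
Semi-major axis of the transfer orbit: a_t = (1.370×10^5 + 1.360×10^6)/2 = 7.485×10^5 km.
Half the transfer-orbit period gives t = π√(a_t³/μ) = 1.808×10^5 s.
Converting: 1.808×10^5 s ÷ 3600 s/hour = 50.2 hours.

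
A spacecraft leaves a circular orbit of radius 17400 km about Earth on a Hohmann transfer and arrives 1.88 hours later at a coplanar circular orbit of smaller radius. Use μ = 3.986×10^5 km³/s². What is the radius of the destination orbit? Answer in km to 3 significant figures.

Transfer time t = 1.88 hours = 6768 s, and t = π√(a_t³/μ).
So a_t = (μ t²/π²)^(1/3) = (3.986×10^5 × (6768)² / π²)^(1/3) = 12276 km.
Since a_t = (r₁ + r₂)/2, r₂ = 2a_t − r₁ = 2×12276 − 17400 = 7152 km.

r₂ = 7150 km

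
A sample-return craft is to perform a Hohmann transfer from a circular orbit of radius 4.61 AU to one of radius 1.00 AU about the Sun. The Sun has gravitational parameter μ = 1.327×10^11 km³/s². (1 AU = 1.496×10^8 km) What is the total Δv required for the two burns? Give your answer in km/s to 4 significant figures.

Δv = 13.99 km/s

In km: r₁ = 4.61 × 1.496×10^8 = 6.89656×10^8 km; r₂ = 1.00 × 1.496×10^8 = 1.496×10^8 km.
The Hohmann ellipse has a_t = (r₁ + r₂)/2 = 4.19628×10^8 km.
At r₁ the circular-orbit speed is v₁ = √(μ/r₁) = 13.871 km/s.
Transfer-orbit speed at r₁ (vis-viva equation): v_a = √[μ(2/r₁ − 1/a_t)] = 8.2823 km/s.
First burn Δv₁ = |v_a − v₁| = 5.589 km/s.
Circular speed at r₂: v₂ = √(μ/r₂) = 29.78308 km/s.
Transfer-orbit speed at r₂: v_p = √[μ(2/r₂ − 1/a_t)] = 38.18156 km/s.
Second burn Δv₂ = |v₂ − v_p| = 8.398 km/s.
Total Δv = Δv₁ + Δv₂ = 13.99 km/s.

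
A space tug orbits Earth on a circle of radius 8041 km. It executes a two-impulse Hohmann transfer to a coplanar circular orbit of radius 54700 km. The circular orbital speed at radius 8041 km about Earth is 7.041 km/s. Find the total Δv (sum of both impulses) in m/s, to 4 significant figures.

Δv = 3589 m/s

From the circular-orbit relation v² = μ/r at r = 8041 km: μ = v²r = (7.041)² × 8041 = 3.98638×10^5 km³/s².
Transfer-ellipse semi-major axis a_t = (r₁ + r₂)/2 = (8041 + 54700)/2 = 31370.5 km.
Circular speed at r₁: v₁ = √(μ/r₁) = √(3.98638×10^5/8041) = 7.0410 km/s.
On the transfer ellipse at r₁, vis-viva gives v_p = √[μ(2/r₁ − 1/a_t)] = 9.2975 km/s.
First burn Δv₁ = |v_p − v₁| = 2.2565 km/s.
At r₂, v₂ = √(μ/r₂) = 2.6996 km/s.
Transfer-orbit speed at r₂: v_a = √[μ(2/r₂ − 1/a_t)] = 1.3668 km/s.
Second burn Δv₂ = |v₂ − v_a| = 1.3328 km/s.
Total Δv = Δv₁ + Δv₂ = 3.589 km/s.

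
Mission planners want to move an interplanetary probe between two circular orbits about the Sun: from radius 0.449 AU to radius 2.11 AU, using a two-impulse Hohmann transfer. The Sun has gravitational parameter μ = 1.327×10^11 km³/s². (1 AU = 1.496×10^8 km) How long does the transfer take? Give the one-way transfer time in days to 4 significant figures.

In km: r₁ = 0.449 × 1.496×10^8 = 6.71704×10^7 km; r₂ = 2.11 × 1.496×10^8 = 3.15656×10^8 km.
The Hohmann ellipse has a_t = (r₁ + r₂)/2 = 1.914132×10^8 km.
Half the transfer-orbit period gives t = π√(a_t³/μ) = 2.2839×10^7 s.
Converting: 2.2839×10^7 s ÷ 86400 s/day = 264.3 days.

t = 264.3 days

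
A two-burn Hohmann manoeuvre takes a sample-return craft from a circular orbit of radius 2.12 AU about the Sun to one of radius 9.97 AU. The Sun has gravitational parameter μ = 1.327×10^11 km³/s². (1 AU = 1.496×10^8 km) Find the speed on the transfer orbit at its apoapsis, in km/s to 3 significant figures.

v = 5.59 km/s

In km: r₁ = 2.12 × 1.496×10^8 = 3.17152×10^8 km; r₂ = 9.97 × 1.496×10^8 = 1.491512×10^9 km.
The Hohmann ellipse has a_t = (r₁ + r₂)/2 = 9.04332×10^8 km.
The apoapsis of the transfer ellipse is at r = 1.491512×10^9 km.
Vis-viva: v = √[μ(2/r − 1/a_t)] = √[1.327×10^11 × (2/1.491512×10^9 − 1/9.04332×10^8)] = 5.586 km/s.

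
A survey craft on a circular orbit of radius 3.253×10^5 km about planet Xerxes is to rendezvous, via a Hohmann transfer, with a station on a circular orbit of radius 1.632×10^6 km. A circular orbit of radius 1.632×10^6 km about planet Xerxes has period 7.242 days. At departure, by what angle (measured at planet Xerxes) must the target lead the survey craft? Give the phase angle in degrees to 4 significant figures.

φ = 96.41°

From Kepler's third law T² = 4π²r³/μ at r = 1.632×10^6 km, T = 7.242 days = 7.242 × 86400 s = 6.257088×10^5 s: μ = 4π²r³/T² = 4.38304×10^8 km³/s².
Semi-major axis of the transfer orbit: a_t = (3.253×10^5 + 1.632×10^6)/2 = 9.7865×10^5 km.
The half-period of the transfer ellipse is t = π√(a_t³/μ) = 1.453×10^5 s.
Target angular speed ω₂ = √(μ/r₂³) = 1.004×10^-5 rad/s.
Angle swept by the target during transfer: ω₂·t = 1.459 rad = 83.59°.
Arrival is 180° from departure on the ellipse, so φ = 180° − 83.59° = 96.41°.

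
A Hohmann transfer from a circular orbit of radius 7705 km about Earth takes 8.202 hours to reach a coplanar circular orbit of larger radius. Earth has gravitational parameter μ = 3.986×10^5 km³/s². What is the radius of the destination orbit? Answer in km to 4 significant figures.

Transfer time t = 8.202 hours = 29527.2 s, and t = π√(a_t³/μ).
So a_t = (μ t²/π²)^(1/3) = (3.986×10^5 × (29527.2)² / π²)^(1/3) = 32776 km.
Since a_t = (r₁ + r₂)/2, r₂ = 2a_t − r₁ = 2×32776 − 7705 = 57847 km.

r₂ = 57850 km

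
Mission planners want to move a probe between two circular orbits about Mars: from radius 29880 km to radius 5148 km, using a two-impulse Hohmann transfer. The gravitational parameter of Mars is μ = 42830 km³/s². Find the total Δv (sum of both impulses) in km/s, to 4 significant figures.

Δv = 1.431 km/s

The Hohmann ellipse has a_t = (r₁ + r₂)/2 = 17514 km.
Circular speed at r₁: v₁ = √(μ/r₁) = √(42830/29880) = 1.1972 km/s.
Transfer-orbit speed at r₁ (vis-viva equation): v_a = √[μ(2/r₁ − 1/a_t)] = 0.64910 km/s.
First burn Δv₁ = |v_a − v₁| = 0.5481 km/s.
Circular speed at r₂: v₂ = √(μ/r₂) = 2.8844 km/s.
Transfer-orbit speed at r₂: v_p = √[μ(2/r₂ − 1/a_t)] = 3.7675 km/s.
Second burn Δv₂ = |v₂ − v_p| = 0.8831 km/s.
Total Δv = Δv₁ + Δv₂ = 1.431 km/s.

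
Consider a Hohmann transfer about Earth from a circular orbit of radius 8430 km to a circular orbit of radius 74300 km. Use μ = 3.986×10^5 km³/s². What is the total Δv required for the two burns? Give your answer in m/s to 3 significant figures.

Δv = 3610 m/s

Semi-major axis of the transfer orbit: a_t = (8430 + 74300)/2 = 41365 km.
At r₁ the circular-orbit speed is v₁ = √(μ/r₁) = 6.87630 km/s.
On the transfer ellipse at r₁, vis-viva equation gives v_p = √[μ(2/r₁ − 1/a_t)] = 9.21579 km/s.
First burn Δv₁ = |v_p − v₁| = 2.339 km/s.
At r₂, v₂ = √(μ/r₂) = 2.3162 km/s.
Transfer-orbit speed at r₂: v_a = √[μ(2/r₂ − 1/a_t)] = 1.0456 km/s.
Second burn Δv₂ = |v₂ − v_a| = 1.271 km/s.
Δv = Δv₁ + Δv₂ = 2.339 + 1.271 = 3.610 km/s.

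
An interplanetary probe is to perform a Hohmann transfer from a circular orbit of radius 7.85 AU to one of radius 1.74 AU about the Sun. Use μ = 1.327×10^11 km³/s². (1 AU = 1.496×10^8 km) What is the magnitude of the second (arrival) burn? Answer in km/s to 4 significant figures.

Δv₂ = 6.311 km/s

In km: r₁ = 7.85 × 1.496×10^8 = 1.17436×10^9 km; r₂ = 1.74 × 1.496×10^8 = 2.60304×10^8 km.
The Hohmann ellipse has a_t = (r₁ + r₂)/2 = 7.17332×10^8 km.
On the circular orbit at r = 2.60304×10^8 km, v_c = √(μ/r) = 22.578 km/s.
Vis-viva on the transfer ellipse at r = 2.60304×10^8 km gives v_t = √[μ(2/r − 1/a_t)] = 28.889 km/s.
Δv₂ = |v_t − v_c| = |28.889 − 22.578| = 6.311 km/s.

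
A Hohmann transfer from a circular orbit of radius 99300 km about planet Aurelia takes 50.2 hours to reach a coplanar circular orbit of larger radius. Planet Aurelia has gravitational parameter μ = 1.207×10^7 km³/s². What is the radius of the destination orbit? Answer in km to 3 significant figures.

Transfer time t = 50.2 hours = 1.8072×10^5 s, and t = π√(a_t³/μ).
So a_t = (μ t²/π²)^(1/3) = (1.207×10^7 × (1.8072×10^5)² / π²)^(1/3) = 3.4183×10^5 km.
Since a_t = (r₁ + r₂)/2, r₂ = 2a_t − r₁ = 2×3.4183×10^5 − 99300 = 5.8436×10^5 km.

r₂ = 5.84×10^5 km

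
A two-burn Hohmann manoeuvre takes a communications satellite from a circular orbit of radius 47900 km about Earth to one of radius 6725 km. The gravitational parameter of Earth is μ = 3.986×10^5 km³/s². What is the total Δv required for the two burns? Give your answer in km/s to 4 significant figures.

Δv = 3.950 km/s

Semi-major axis of the transfer orbit: a_t = (47900 + 6725)/2 = 27312.5 km.
At r₁ the circular-orbit speed is v₁ = √(μ/r₁) = 2.8847 km/s.
Transfer-orbit speed at r₁ (vis-viva): v_a = √[μ(2/r₁ − 1/a_t)] = 1.4314 km/s.
First burn Δv₁ = |v_a − v₁| = 1.453 km/s.
Circular speed at r₂: v₂ = √(μ/r₂) = 7.6988 km/s.
Transfer-orbit speed at r₂: v_p = √[μ(2/r₂ − 1/a_t)] = 10.196 km/s.
Second burn Δv₂ = |v₂ − v_p| = 2.497 km/s.
Total Δv = Δv₁ + Δv₂ = 3.950 km/s.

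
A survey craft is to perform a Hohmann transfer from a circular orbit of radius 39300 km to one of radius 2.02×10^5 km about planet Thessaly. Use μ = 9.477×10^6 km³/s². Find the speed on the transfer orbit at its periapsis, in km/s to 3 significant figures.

Semi-major axis of the transfer orbit: a_t = (39300 + 2.020×10^5)/2 = 1.2065×10^5 km.
At periapsis, r = 39300 km.
From the vis-viva equation, v = √[μ(2/r − 1/a_t)] = 20.09 km/s.

v = 20.1 km/s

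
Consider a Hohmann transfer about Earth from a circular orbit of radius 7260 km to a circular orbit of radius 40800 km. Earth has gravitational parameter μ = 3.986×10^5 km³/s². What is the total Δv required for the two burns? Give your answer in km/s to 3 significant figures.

Δv = 3.65 km/s

The Hohmann ellipse has a_t = (r₁ + r₂)/2 = 24030 km.
Circular speed at r₁: v₁ = √(μ/r₁) = √(3.986×10^5/7260) = 7.410 km/s.
On the transfer ellipse at r₁, vis-viva equation gives v_p = √[μ(2/r₁ − 1/a_t)] = 9.655 km/s.
First burn Δv₁ = |v_p − v₁| = 2.245 km/s.
Circular speed at r₂: v₂ = √(μ/r₂) = 3.126 km/s.
Transfer-orbit speed at r₂: v_a = √[μ(2/r₂ − 1/a_t)] = 1.718 km/s.
Second burn Δv₂ = |v₂ − v_a| = 1.408 km/s.
Δv = Δv₁ + Δv₂ = 2.245 + 1.408 = 3.653 km/s.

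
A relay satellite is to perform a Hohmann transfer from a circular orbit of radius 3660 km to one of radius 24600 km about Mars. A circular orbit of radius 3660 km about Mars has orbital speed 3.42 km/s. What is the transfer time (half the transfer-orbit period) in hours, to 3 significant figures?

From the circular-orbit relation v² = μ/r at r = 3660 km: μ = v²r = (3.42)² × 3660 = 42808.8 km³/s².
The Hohmann ellipse has a_t = (r₁ + r₂)/2 = 14130 km.
Transfer time t = π√(a_t³/μ) = π√((14130)³ / 42808.8) = 25500 s.
Converting: 25500 s ÷ 3600 s/hour = 7.08 hours.

t = 7.08 hours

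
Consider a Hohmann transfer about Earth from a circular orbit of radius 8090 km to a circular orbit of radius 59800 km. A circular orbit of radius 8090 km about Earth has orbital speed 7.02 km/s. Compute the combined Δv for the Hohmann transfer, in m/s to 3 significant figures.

Δv = 3620 m/s

From the circular-orbit relation v² = μ/r at r = 8090 km: μ = v²r = (7.02)² × 8090 = 3.98678×10^5 km³/s².
Transfer-ellipse semi-major axis a_t = (r₁ + r₂)/2 = (8090 + 59800)/2 = 33945 km.
At r₁ the circular-orbit speed is v₁ = √(μ/r₁) = 7.0200 km/s.
Transfer-orbit speed at r₁ (v² = μ(2/r − 1/a)): v_p = √[μ(2/r₁ − 1/a_t)] = 9.3175 km/s.
First burn Δv₁ = |v_p − v₁| = 2.2975 km/s.
Circular speed at r₂: v₂ = √(μ/r₂) = 2.5820 km/s.
Transfer-orbit speed at r₂: v_a = √[μ(2/r₂ − 1/a_t)] = 1.2605 km/s.
Second burn Δv₂ = |v₂ − v_a| = 1.3215 km/s.
Δv = Δv₁ + Δv₂ = 2.2975 + 1.3215 = 3.619 km/s.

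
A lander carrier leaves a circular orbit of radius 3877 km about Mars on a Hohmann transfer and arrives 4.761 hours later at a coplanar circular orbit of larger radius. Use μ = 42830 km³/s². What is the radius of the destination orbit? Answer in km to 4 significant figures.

r₂ = 17810 km

Transfer time t = 4.761 hours = 17139.6 s, and t = π√(a_t³/μ).
So a_t = (μ t²/π²)^(1/3) = (42830 × (17139.6)² / π²)^(1/3) = 10843 km.
Since a_t = (r₁ + r₂)/2, r₂ = 2a_t − r₁ = 2×10843 − 3877 = 17809 km.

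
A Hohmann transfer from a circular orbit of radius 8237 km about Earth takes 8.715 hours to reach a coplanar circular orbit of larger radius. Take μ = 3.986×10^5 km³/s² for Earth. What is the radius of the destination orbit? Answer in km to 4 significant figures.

r₂ = 60020 km

Transfer time t = 8.715 hours = 31374 s, and t = π√(a_t³/μ).
So a_t = (μ t²/π²)^(1/3) = (3.986×10^5 × (31374)² / π²)^(1/3) = 34129 km.
Since a_t = (r₁ + r₂)/2, r₂ = 2a_t − r₁ = 2×34129 − 8237 = 60021 km.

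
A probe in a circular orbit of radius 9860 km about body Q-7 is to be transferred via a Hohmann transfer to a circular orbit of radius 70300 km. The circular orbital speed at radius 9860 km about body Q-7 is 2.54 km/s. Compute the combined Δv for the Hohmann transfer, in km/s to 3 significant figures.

Δv = 1.30 km/s

From the circular-orbit relation v² = μ/r at r = 9860 km: μ = v²r = (2.54)² × 9860 = 63612.8 km³/s².
Transfer-ellipse semi-major axis a_t = (r₁ + r₂)/2 = (9860 + 70300)/2 = 40080 km.
Circular speed at r₁: v₁ = √(μ/r₁) = √(63612.8/9860) = 2.5400 km/s.
On the transfer ellipse at r₁, vis-viva gives v_p = √[μ(2/r₁ − 1/a_t)] = 3.3639 km/s.
First burn Δv₁ = |v_p − v₁| = 0.8239 km/s.
At r₂, v₂ = √(μ/r₂) = 0.9512 km/s.
Transfer-orbit speed at r₂: v_a = √[μ(2/r₂ − 1/a_t)] = 0.4718 km/s.
Second burn Δv₂ = |v₂ − v_a| = 0.4794 km/s.
Total Δv = Δv₁ + Δv₂ = 1.303 km/s.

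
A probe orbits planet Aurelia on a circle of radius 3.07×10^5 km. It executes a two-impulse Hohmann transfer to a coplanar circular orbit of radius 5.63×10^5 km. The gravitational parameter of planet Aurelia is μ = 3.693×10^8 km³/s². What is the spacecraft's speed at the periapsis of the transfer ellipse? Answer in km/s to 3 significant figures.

Transfer-ellipse semi-major axis a_t = (r₁ + r₂)/2 = (3.070×10^5 + 5.630×10^5)/2 = 4.350×10^5 km.
The periapsis of the transfer ellipse is at r = 3.070×10^5 km.
From the vis-viva equation, v = √[μ(2/r − 1/a_t)] = 39.46 km/s.

v = 39.5 km/s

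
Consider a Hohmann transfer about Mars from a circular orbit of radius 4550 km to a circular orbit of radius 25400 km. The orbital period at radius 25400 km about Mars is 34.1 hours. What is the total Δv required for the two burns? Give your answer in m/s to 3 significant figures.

From Kepler's third law T² = 4π²r³/μ at r = 25400 km, T = 34.1 hours = 34.1 × 3600 s = 1.2276×10^5 s: μ = 4π²r³/T² = 42928.6 km³/s².
Transfer-ellipse semi-major axis a_t = (r₁ + r₂)/2 = (4550 + 25400)/2 = 14975 km.
Circular speed at r₁: v₁ = √(μ/r₁) = √(42928.6/4550) = 3.0716 km/s.
On the transfer ellipse at r₁, vis-viva equation gives v_p = √[μ(2/r₁ − 1/a_t)] = 4.0004 km/s.
First burn Δv₁ = |v_p − v₁| = 0.9288 km/s.
At r₂, v₂ = √(μ/r₂) = 1.300 km/s.
Transfer-orbit speed at r₂: v_a = √[μ(2/r₂ − 1/a_t)] = 0.7166 km/s.
Second burn Δv₂ = |v₂ − v_a| = 0.5834 km/s.
Total Δv = Δv₁ + Δv₂ = 1.512 km/s.

Δv = 1510 m/s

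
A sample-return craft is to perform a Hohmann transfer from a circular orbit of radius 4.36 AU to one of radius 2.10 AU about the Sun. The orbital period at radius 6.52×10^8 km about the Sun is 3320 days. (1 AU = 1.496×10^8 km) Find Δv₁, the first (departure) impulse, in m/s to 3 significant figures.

From Kepler's third law T² = 4π²r³/μ at r = 6.52×10^8 km, T = 3320 days = 3320 × 86400 s = 2.86848×10^8 s: μ = 4π²r³/T² = 1.32984×10^11 km³/s².
In km: r₁ = 4.36 × 1.496×10^8 = 6.52256×10^8 km; r₂ = 2.10 × 1.496×10^8 = 3.1416×10^8 km.
The Hohmann ellipse has a_t = (r₁ + r₂)/2 = 4.83208×10^8 km.
Circular speed at r = 6.52256×10^8 km: v_c = √(μ/r) = 14.27876 km/s.
Transfer-orbit speed at the same r (vis-viva, a = a_t): v_t = √[μ(2/r − 1/a_t)] = 11.51327 km/s.
Δv₁ = |v_t − v_c| = |11.51327 − 14.27876| = 2.765 km/s.

Δv₁ = 2770 m/s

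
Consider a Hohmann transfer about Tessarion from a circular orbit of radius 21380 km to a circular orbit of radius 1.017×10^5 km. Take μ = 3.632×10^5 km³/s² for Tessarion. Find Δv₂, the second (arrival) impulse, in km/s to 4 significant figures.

Transfer-ellipse semi-major axis a_t = (r₁ + r₂)/2 = (21380 + 1.017×10^5)/2 = 61540 km.
On the circular orbit at r = 1.017×10^5 km, v_c = √(μ/r) = 1.8898 km/s.
Transfer-orbit speed at the same r (vis-viva, a = a_t): v_t = √[μ(2/r − 1/a_t)] = 1.1139 km/s.
Δv₂ = |v_t − v_c| = |1.1139 − 1.8898| = 0.7759 km/s.

Δv₂ = 0.7759 km/s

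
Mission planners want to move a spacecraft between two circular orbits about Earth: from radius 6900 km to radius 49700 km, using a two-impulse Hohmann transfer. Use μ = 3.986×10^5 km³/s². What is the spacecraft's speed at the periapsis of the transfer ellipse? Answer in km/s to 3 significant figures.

The Hohmann ellipse has a_t = (r₁ + r₂)/2 = 28300 km.
At periapsis, r = 6900 km.
From the vis-viva equation, v = √[μ(2/r − 1/a_t)] = 10.07 km/s.

v = 10.1 km/s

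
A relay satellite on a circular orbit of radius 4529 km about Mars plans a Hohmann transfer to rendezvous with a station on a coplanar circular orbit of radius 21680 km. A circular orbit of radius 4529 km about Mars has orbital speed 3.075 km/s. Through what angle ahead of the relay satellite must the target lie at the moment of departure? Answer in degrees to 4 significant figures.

From the circular-orbit relation v² = μ/r at r = 4529 km: μ = v²r = (3.075)² × 4529 = 42824.5 km³/s².
The Hohmann ellipse has a_t = (r₁ + r₂)/2 = 13104.5 km.
Transfer time t = π√(a_t³/μ) = 22774 s.
The target's mean motion on its circular orbit is ω₂ = √(μ/r₂³) = 6.4827×10^-5 rad/s.
Angle swept by the target during transfer: ω₂·t = 1.4764 rad = 84.59°.
Arrival is 180° from departure on the ellipse, so φ = 180° − 84.59° = 95.41°.

φ = 95.41°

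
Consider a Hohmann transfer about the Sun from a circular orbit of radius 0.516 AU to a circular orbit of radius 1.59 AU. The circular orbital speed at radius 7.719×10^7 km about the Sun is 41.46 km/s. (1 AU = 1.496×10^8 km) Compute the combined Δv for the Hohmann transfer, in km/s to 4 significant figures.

Δv = 16.57 km/s

From the circular-orbit relation v² = μ/r at r = 7.719×10^7 km: μ = v²r = (41.46)² × 7.719×10^7 = 1.32684×10^11 km³/s².
In km: r₁ = 0.516 × 1.496×10^8 = 7.71936×10^7 km; r₂ = 1.59 × 1.496×10^8 = 2.37864×10^8 km.
Semi-major axis of the transfer orbit: a_t = (7.71936×10^7 + 2.37864×10^8)/2 = 1.575288×10^8 km.
At r₁ the circular-orbit speed is v₁ = √(μ/r₁) = 41.459 km/s.
Transfer-orbit speed at r₁ (vis-viva): v_p = √[μ(2/r₁ − 1/a_t)] = 50.945 km/s.
First burn Δv₁ = |v_p − v₁| = 9.486 km/s.
At r₂, v₂ = √(μ/r₂) = 23.618 km/s.
Transfer-orbit speed at r₂: v_a = √[μ(2/r₂ − 1/a_t)] = 16.533 km/s.
Second burn Δv₂ = |v₂ − v_a| = 7.085 km/s.
Total Δv = Δv₁ + Δv₂ = 16.57 km/s.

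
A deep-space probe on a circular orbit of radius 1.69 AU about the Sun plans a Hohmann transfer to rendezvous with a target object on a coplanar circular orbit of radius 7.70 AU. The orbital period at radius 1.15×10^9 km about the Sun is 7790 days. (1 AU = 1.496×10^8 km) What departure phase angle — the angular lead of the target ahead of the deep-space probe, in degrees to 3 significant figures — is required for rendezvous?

φ = 94.3°

From Kepler's third law T² = 4π²r³/μ at r = 1.15×10^9 km, T = 7790 days = 7790 × 86400 s = 6.73056×10^8 s: μ = 4π²r³/T² = 1.32541×10^11 km³/s².
In km: r₁ = 1.69 × 1.496×10^8 = 2.52824×10^8 km; r₂ = 7.70 × 1.496×10^8 = 1.15192×10^9 km.
Semi-major axis of the transfer orbit: a_t = (2.52824×10^8 + 1.15192×10^9)/2 = 7.02372×10^8 km.
The half-period of the transfer ellipse is t = π√(a_t³/μ) = 1.6063×10^8 s.
Target angular speed ω₂ = √(μ/r₂³) = 9.3120×10^-9 rad/s.
Angle swept by the target during transfer: ω₂·t = 1.4958 rad = 85.70°.
Arrival is 180° from departure on the ellipse, so φ = 180° − 85.70° = 94.3°.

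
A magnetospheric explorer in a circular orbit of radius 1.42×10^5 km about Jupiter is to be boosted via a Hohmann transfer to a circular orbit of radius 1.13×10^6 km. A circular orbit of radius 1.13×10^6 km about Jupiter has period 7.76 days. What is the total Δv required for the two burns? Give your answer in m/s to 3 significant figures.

Δv = 15500 m/s

From Kepler's third law T² = 4π²r³/μ at r = 1.13×10^6 km, T = 7.76 days = 7.76 × 86400 s = 6.70464×10^5 s: μ = 4π²r³/T² = 1.26720×10^8 km³/s².
Semi-major axis of the transfer orbit: a_t = (1.420×10^5 + 1.130×10^6)/2 = 6.360×10^5 km.
Circular speed at r₁: v₁ = √(μ/r₁) = √(1.26720×10^8/1.420×10^5) = 29.873 km/s.
On the transfer ellipse at r₁, vis-viva gives v_p = √[μ(2/r₁ − 1/a_t)] = 39.819 km/s.
First burn Δv₁ = |v_p − v₁| = 9.946 km/s.
Circular speed at r₂: v₂ = √(μ/r₂) = 10.59 km/s.
Transfer-orbit speed at r₂: v_a = √[μ(2/r₂ − 1/a_t)] = 5.004 km/s.
Second burn Δv₂ = |v₂ − v_a| = 5.586 km/s.
Total Δv = Δv₁ + Δv₂ = 15.53 km/s.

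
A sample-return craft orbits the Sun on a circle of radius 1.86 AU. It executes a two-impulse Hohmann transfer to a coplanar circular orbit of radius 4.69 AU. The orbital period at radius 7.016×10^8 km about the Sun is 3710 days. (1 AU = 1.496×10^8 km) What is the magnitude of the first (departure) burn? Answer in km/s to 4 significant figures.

Δv₁ = 4.295 km/s

From Kepler's third law T² = 4π²r³/μ at r = 7.016×10^8 km, T = 3710 days = 3710 × 86400 s = 3.20544×10^8 s: μ = 4π²r³/T² = 1.32695×10^11 km³/s².
In km: r₁ = 1.86 × 1.496×10^8 = 2.78256×10^8 km; r₂ = 4.69 × 1.496×10^8 = 7.01624×10^8 km.
Semi-major axis of the transfer orbit: a_t = (2.78256×10^8 + 7.01624×10^8)/2 = 4.8994×10^8 km.
On the circular orbit at r = 2.78256×10^8 km, v_c = √(μ/r) = 21.838 km/s.
Vis-viva on the transfer ellipse at r = 2.78256×10^8 km gives v_t = √[μ(2/r − 1/a_t)] = 26.133 km/s.
Δv₁ = |v_t − v_c| = |26.133 − 21.838| = 4.295 km/s.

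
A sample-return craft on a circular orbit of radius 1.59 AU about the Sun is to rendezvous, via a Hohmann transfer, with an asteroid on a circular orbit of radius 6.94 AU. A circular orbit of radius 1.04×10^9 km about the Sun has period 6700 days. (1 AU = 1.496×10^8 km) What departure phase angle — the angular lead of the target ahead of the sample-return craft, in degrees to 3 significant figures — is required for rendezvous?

φ = 93.3°

From Kepler's third law T² = 4π²r³/μ at r = 1.04×10^9 km, T = 6700 days = 6700 × 86400 s = 5.7888×10^8 s: μ = 4π²r³/T² = 1.32520×10^11 km³/s².
In km: r₁ = 1.59 × 1.496×10^8 = 2.37864×10^8 km; r₂ = 6.94 × 1.496×10^8 = 1.038224×10^9 km.
Transfer-ellipse semi-major axis a_t = (r₁ + r₂)/2 = (2.37864×10^8 + 1.038224×10^9)/2 = 6.38044×10^8 km.
Transfer time t = π√(a_t³/μ) = 1.39086×10^8 s.
The target's mean motion on its circular orbit is ω₂ = √(μ/r₂³) = 1.08819×10^-8 rad/s.
Angle swept by the target during transfer: ω₂·t = 1.5135 rad = 86.72°.
The sample-return craft traverses 180° on the transfer ellipse, so the target must lead by 180° − 86.72° = 93.3°.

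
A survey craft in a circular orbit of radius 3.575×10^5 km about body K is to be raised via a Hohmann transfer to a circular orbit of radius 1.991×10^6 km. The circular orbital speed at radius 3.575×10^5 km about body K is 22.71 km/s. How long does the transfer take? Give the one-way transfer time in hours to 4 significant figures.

From the circular-orbit relation v² = μ/r at r = 3.575×10^5 km: μ = v²r = (22.71)² × 3.575×10^5 = 1.84379×10^8 km³/s².
Semi-major axis of the transfer orbit: a_t = (3.575×10^5 + 1.991×10^6)/2 = 1.17425×10^6 km.
Transfer time t = π√(a_t³/μ) = π√((1.17425×10^6)³ / 1.84379×10^8) = 2.944×10^5 s.
Converting: 2.944×10^5 s ÷ 3600 s/hour = 81.78 hours.

t = 81.78 hours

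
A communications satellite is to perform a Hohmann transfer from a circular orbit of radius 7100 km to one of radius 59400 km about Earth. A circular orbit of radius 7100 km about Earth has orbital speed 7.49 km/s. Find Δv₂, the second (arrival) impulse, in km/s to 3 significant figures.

From the circular-orbit relation v² = μ/r at r = 7100 km: μ = v²r = (7.49)² × 7100 = 3.98311×10^5 km³/s².
Transfer-ellipse semi-major axis a_t = (r₁ + r₂)/2 = (7100 + 59400)/2 = 33250 km.
On the circular orbit at r = 59400 km, v_c = √(μ/r) = 2.590 km/s.
Vis-viva on the transfer ellipse at r = 59400 km gives v_t = √[μ(2/r − 1/a_t)] = 1.197 km/s.
Δv₂ = |v_t − v_c| = |1.197 − 2.590| = 1.393 km/s.

Δv₂ = 1.39 km/s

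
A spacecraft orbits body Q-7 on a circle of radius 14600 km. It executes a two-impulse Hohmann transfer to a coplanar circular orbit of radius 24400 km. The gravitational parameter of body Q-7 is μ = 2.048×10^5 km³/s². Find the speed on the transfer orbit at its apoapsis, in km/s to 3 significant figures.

v = 2.51 km/s

Semi-major axis of the transfer orbit: a_t = (14600 + 24400)/2 = 19500 km.
At apoapsis, r = 24400 km.
From the vis-viva equation, v = √[μ(2/r − 1/a_t)] = 2.507 km/s.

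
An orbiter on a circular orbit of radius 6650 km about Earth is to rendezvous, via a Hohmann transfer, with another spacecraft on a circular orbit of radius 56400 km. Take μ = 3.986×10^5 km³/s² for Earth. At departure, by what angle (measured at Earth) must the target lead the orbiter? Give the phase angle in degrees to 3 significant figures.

φ = 105°

Semi-major axis of the transfer orbit: a_t = (6650 + 56400)/2 = 31525 km.
The half-period of the transfer ellipse is t = π√(a_t³/μ) = 27850 s.
Target angular speed ω₂ = √(μ/r₂³) = 4.714×10^-5 rad/s.
Angle swept by the target during transfer: ω₂·t = 1.3128 rad = 75.22°.
The orbiter traverses 180° on the transfer ellipse, so the target must lead by 180° − 75.22° = 105°.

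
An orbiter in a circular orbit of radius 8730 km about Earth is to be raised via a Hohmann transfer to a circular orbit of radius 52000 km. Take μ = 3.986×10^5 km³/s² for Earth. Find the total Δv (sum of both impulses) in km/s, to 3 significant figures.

Δv = 3.37 km/s

Transfer-ellipse semi-major axis a_t = (r₁ + r₂)/2 = (8730 + 52000)/2 = 30365 km.
Circular speed at r₁: v₁ = √(μ/r₁) = √(3.986×10^5/8730) = 6.75712 km/s.
On the transfer ellipse at r₁, v² = μ(2/r − 1/a) gives v_p = √[μ(2/r₁ − 1/a_t)] = 8.84253 km/s.
First burn Δv₁ = |v_p − v₁| = 2.08541 km/s.
At r₂, v₂ = √(μ/r₂) = 2.76864 km/s.
Transfer-orbit speed at r₂: v_a = √[μ(2/r₂ − 1/a_t)] = 1.48452 km/s.
Second burn Δv₂ = |v₂ − v_a| = 1.28412 km/s.
Δv = Δv₁ + Δv₂ = 2.08541 + 1.28412 = 3.370 km/s.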